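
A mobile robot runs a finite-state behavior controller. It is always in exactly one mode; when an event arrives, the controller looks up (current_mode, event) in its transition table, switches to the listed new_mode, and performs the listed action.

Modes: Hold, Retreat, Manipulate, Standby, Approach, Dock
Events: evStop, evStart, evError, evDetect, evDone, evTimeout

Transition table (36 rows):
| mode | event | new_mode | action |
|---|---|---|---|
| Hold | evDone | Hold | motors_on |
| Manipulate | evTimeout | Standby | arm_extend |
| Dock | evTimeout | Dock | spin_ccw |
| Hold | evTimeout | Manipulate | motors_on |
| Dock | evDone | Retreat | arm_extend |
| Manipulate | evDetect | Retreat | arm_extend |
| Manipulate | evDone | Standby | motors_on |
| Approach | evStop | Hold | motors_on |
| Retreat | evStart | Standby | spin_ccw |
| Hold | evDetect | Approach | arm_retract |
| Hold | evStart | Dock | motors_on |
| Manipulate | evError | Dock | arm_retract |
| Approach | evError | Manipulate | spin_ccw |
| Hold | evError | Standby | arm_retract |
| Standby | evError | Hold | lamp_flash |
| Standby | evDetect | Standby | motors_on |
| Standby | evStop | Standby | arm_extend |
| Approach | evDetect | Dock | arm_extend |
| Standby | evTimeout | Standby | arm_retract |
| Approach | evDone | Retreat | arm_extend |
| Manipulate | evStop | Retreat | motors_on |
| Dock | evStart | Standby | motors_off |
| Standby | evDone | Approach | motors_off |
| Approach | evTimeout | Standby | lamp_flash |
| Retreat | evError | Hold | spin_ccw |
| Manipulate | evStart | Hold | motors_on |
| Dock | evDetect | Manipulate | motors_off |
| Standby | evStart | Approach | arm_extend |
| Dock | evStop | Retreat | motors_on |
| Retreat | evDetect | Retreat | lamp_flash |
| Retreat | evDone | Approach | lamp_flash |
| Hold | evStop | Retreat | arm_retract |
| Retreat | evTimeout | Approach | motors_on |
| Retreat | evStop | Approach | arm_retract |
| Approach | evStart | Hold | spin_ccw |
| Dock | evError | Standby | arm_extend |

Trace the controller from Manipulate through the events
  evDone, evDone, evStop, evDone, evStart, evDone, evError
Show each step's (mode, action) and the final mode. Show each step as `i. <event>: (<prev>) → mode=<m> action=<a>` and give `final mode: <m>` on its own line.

final mode: Hold

1. evDone: (Manipulate) → mode=Standby action=motors_on
2. evDone: (Standby) → mode=Approach action=motors_off
3. evStop: (Approach) → mode=Hold action=motors_on
4. evDone: (Hold) → mode=Hold action=motors_on
5. evStart: (Hold) → mode=Dock action=motors_on
6. evDone: (Dock) → mode=Retreat action=arm_extend
7. evError: (Retreat) → mode=Hold action=spin_ccw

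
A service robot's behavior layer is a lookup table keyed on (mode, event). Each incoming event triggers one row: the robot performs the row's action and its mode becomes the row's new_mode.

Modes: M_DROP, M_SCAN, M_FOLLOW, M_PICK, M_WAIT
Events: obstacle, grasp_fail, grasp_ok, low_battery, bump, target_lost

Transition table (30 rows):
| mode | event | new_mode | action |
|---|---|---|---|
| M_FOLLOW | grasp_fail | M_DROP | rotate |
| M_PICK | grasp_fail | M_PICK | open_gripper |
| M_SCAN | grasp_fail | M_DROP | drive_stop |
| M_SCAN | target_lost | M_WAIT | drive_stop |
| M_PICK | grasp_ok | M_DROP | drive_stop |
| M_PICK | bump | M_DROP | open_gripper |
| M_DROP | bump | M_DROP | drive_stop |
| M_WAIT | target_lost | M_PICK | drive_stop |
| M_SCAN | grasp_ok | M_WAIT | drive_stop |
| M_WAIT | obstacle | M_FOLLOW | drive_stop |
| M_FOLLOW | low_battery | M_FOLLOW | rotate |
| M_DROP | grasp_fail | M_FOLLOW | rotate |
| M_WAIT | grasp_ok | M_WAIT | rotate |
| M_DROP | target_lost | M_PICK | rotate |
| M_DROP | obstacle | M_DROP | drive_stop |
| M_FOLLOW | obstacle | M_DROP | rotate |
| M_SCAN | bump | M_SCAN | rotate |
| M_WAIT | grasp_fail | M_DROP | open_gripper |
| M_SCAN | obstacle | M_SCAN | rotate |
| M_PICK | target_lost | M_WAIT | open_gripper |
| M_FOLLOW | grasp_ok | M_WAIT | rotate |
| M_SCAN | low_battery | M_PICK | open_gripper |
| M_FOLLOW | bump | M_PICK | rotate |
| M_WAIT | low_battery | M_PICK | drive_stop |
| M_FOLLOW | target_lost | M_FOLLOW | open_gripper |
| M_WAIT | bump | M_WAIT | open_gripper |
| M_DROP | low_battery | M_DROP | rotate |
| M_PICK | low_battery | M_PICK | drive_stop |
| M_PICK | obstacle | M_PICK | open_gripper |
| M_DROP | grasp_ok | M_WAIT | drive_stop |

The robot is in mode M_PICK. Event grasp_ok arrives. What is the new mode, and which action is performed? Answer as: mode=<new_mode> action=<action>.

current mode = M_PICK; filter table to that mode:
  (M_PICK, grasp_fail) → (M_PICK, open_gripper)
  (M_PICK, grasp_ok) → (M_DROP, drive_stop)  ← event matches
  (M_PICK, bump) → (M_DROP, open_gripper)
  (M_PICK, target_lost) → (M_WAIT, open_gripper)
  (M_PICK, low_battery) → (M_PICK, drive_stop)
  (M_PICK, obstacle) → (M_PICK, open_gripper)
event = grasp_ok selects (M_DROP, drive_stop)

mode=M_DROP action=drive_stop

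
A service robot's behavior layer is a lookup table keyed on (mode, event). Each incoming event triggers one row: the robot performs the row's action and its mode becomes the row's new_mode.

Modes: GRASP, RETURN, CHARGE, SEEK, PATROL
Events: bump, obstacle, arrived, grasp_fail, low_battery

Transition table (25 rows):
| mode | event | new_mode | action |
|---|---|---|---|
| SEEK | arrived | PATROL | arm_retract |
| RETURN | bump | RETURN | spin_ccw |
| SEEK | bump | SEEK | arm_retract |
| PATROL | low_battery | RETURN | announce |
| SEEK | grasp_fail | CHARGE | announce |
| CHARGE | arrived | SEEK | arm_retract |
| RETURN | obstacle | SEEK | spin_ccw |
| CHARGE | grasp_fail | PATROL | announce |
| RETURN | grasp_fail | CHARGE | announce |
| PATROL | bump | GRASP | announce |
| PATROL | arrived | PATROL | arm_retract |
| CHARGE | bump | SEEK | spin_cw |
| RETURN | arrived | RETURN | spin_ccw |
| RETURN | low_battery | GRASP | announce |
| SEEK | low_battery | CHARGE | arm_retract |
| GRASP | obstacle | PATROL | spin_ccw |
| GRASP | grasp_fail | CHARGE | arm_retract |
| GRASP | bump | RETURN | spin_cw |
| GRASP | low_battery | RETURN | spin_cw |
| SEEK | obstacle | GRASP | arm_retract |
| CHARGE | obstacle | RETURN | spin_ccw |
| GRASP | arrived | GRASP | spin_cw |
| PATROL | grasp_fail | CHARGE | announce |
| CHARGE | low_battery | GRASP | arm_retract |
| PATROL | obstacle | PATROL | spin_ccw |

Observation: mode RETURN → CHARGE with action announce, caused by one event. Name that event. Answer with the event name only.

grasp_fail

try bump: (RETURN, bump) → (RETURN, spin_ccw)
try obstacle: (RETURN, obstacle) → (SEEK, spin_ccw)
try arrived: (RETURN, arrived) → (RETURN, spin_ccw)
try grasp_fail: (RETURN, grasp_fail) → (CHARGE, announce)  ← matches
try low_battery: (RETURN, low_battery) → (GRASP, announce)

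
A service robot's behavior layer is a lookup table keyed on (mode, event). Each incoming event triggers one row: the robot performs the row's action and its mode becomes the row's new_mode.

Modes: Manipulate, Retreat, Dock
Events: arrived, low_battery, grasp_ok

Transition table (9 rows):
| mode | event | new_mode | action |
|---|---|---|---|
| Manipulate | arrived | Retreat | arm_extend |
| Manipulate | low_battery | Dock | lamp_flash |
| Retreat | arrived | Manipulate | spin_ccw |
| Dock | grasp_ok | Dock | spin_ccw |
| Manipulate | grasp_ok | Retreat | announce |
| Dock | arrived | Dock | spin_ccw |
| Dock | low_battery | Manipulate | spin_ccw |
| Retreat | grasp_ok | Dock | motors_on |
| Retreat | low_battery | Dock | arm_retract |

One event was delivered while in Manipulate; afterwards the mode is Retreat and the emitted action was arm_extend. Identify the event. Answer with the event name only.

try arrived: (Manipulate, arrived) → (Retreat, arm_extend)  ← matches
try low_battery: (Manipulate, low_battery) → (Dock, lamp_flash)
try grasp_ok: (Manipulate, grasp_ok) → (Retreat, announce)

arrived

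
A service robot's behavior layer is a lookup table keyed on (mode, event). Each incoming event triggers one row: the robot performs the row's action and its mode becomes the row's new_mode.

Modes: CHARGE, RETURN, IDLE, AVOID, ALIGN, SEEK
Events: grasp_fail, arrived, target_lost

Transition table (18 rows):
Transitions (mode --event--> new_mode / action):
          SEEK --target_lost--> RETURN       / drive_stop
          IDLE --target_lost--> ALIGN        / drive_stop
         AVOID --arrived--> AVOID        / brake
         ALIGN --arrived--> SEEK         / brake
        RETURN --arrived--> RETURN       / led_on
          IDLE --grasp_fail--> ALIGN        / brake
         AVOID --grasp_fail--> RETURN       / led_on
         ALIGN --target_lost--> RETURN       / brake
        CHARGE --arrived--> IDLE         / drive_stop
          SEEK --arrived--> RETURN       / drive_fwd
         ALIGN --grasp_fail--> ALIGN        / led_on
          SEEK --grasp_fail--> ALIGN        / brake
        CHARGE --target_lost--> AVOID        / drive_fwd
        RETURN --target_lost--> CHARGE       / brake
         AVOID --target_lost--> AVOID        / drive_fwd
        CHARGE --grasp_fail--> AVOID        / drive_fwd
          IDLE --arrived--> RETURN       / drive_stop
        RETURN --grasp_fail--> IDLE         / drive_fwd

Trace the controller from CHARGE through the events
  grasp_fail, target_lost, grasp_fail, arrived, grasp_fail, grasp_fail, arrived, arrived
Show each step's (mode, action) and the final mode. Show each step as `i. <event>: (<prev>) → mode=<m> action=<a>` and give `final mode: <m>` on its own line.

1. grasp_fail: (CHARGE) → mode=AVOID action=drive_fwd
2. target_lost: (AVOID) → mode=AVOID action=drive_fwd
3. grasp_fail: (AVOID) → mode=RETURN action=led_on
4. arrived: (RETURN) → mode=RETURN action=led_on
5. grasp_fail: (RETURN) → mode=IDLE action=drive_fwd
6. grasp_fail: (IDLE) → mode=ALIGN action=brake
7. arrived: (ALIGN) → mode=SEEK action=brake
8. arrived: (SEEK) → mode=RETURN action=drive_fwd

final mode: RETURN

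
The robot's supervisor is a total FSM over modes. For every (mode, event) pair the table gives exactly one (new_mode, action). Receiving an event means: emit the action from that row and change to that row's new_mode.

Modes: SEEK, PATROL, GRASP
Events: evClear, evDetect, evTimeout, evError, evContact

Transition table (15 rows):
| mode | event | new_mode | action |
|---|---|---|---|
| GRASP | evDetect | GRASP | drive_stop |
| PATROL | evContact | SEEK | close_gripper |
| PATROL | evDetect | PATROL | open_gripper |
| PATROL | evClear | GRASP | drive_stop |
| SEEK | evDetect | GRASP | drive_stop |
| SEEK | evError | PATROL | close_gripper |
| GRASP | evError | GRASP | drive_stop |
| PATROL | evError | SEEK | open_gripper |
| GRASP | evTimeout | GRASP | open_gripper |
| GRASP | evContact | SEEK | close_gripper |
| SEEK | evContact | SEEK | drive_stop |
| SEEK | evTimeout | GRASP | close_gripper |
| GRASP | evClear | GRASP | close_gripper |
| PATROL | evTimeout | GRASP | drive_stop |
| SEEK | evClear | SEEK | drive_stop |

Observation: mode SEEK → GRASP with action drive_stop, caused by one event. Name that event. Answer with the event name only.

evDetect

try evClear: (SEEK, evClear) → (SEEK, drive_stop)
try evDetect: (SEEK, evDetect) → (GRASP, drive_stop)  ← matches
try evTimeout: (SEEK, evTimeout) → (GRASP, close_gripper)
try evError: (SEEK, evError) → (PATROL, close_gripper)
try evContact: (SEEK, evContact) → (SEEK, drive_stop)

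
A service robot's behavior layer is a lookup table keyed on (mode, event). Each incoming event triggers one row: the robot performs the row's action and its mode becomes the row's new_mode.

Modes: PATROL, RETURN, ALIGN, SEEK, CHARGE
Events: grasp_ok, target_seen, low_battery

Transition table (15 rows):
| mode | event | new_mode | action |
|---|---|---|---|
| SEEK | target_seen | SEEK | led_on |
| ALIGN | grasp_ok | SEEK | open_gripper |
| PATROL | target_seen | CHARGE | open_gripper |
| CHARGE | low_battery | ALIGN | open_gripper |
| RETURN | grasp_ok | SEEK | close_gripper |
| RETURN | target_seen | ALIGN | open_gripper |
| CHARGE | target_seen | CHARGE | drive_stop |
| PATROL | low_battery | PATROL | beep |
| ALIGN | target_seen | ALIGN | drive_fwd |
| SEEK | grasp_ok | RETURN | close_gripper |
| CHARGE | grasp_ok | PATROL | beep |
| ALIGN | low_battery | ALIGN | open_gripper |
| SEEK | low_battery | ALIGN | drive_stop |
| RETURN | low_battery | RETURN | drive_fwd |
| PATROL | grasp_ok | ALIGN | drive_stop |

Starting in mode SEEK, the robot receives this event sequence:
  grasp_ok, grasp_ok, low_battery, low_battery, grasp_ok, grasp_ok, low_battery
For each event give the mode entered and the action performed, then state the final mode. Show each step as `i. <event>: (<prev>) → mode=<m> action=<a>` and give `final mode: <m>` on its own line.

final mode: RETURN

1. grasp_ok: (SEEK) → mode=RETURN action=close_gripper
2. grasp_ok: (RETURN) → mode=SEEK action=close_gripper
3. low_battery: (SEEK) → mode=ALIGN action=drive_stop
4. low_battery: (ALIGN) → mode=ALIGN action=open_gripper
5. grasp_ok: (ALIGN) → mode=SEEK action=open_gripper
6. grasp_ok: (SEEK) → mode=RETURN action=close_gripper
7. low_battery: (RETURN) → mode=RETURN action=drive_fwd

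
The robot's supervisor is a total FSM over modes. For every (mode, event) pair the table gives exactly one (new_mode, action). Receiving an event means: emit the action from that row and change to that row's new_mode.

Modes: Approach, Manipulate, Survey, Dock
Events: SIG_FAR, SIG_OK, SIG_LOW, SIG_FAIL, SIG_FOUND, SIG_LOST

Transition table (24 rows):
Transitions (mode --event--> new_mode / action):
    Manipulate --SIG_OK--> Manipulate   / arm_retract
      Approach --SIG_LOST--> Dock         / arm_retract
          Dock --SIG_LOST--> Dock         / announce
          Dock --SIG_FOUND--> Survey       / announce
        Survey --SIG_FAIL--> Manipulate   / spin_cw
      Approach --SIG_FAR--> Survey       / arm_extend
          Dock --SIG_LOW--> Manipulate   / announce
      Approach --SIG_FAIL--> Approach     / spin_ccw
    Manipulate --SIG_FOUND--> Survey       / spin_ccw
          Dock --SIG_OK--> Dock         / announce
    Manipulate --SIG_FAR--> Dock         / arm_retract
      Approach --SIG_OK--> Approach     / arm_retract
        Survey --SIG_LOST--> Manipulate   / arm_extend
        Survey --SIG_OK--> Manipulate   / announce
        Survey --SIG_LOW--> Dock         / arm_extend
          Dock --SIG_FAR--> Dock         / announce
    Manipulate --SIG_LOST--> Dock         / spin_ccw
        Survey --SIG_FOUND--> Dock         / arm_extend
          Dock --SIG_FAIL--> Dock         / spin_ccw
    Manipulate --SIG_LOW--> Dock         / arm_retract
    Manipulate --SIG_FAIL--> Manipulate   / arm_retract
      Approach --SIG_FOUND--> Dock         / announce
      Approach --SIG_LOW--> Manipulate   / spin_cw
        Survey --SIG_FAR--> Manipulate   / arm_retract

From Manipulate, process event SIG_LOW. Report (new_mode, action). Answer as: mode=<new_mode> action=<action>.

mode=Dock action=arm_retract

current mode = Manipulate; filter table to that mode:
  (Manipulate, SIG_OK) → (Manipulate, arm_retract)
  (Manipulate, SIG_FOUND) → (Survey, spin_ccw)
  (Manipulate, SIG_FAR) → (Dock, arm_retract)
  (Manipulate, SIG_LOST) → (Dock, spin_ccw)
  (Manipulate, SIG_LOW) → (Dock, arm_retract)  ← event matches
  (Manipulate, SIG_FAIL) → (Manipulate, arm_retract)
event = SIG_LOW selects (Dock, arm_retract)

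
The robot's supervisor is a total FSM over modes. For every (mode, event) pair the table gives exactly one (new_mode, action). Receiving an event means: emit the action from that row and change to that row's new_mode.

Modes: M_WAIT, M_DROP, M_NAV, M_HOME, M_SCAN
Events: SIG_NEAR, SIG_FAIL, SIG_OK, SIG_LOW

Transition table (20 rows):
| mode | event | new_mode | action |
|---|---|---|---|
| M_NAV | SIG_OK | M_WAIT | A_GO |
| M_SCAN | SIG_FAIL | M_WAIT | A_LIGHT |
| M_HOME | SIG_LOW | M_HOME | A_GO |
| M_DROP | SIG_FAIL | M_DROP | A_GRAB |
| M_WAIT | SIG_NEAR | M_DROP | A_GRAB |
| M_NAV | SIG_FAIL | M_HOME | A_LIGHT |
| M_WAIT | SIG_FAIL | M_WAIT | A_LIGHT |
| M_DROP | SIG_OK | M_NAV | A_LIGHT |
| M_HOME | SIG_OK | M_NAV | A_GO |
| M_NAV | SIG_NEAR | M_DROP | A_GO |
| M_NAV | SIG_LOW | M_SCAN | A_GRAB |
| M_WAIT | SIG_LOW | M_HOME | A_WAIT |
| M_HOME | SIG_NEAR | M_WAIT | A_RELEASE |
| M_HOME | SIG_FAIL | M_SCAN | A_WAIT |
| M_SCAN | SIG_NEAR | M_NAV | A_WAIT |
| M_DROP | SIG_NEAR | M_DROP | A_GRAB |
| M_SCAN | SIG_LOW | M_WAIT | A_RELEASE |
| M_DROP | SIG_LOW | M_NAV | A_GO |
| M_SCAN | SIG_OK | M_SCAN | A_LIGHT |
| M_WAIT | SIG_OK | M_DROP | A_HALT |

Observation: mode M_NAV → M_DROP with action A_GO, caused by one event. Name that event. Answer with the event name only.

SIG_NEAR

try SIG_NEAR: (M_NAV, SIG_NEAR) → (M_DROP, A_GO)  ← matches
try SIG_FAIL: (M_NAV, SIG_FAIL) → (M_HOME, A_LIGHT)
try SIG_OK: (M_NAV, SIG_OK) → (M_WAIT, A_GO)
try SIG_LOW: (M_NAV, SIG_LOW) → (M_SCAN, A_GRAB)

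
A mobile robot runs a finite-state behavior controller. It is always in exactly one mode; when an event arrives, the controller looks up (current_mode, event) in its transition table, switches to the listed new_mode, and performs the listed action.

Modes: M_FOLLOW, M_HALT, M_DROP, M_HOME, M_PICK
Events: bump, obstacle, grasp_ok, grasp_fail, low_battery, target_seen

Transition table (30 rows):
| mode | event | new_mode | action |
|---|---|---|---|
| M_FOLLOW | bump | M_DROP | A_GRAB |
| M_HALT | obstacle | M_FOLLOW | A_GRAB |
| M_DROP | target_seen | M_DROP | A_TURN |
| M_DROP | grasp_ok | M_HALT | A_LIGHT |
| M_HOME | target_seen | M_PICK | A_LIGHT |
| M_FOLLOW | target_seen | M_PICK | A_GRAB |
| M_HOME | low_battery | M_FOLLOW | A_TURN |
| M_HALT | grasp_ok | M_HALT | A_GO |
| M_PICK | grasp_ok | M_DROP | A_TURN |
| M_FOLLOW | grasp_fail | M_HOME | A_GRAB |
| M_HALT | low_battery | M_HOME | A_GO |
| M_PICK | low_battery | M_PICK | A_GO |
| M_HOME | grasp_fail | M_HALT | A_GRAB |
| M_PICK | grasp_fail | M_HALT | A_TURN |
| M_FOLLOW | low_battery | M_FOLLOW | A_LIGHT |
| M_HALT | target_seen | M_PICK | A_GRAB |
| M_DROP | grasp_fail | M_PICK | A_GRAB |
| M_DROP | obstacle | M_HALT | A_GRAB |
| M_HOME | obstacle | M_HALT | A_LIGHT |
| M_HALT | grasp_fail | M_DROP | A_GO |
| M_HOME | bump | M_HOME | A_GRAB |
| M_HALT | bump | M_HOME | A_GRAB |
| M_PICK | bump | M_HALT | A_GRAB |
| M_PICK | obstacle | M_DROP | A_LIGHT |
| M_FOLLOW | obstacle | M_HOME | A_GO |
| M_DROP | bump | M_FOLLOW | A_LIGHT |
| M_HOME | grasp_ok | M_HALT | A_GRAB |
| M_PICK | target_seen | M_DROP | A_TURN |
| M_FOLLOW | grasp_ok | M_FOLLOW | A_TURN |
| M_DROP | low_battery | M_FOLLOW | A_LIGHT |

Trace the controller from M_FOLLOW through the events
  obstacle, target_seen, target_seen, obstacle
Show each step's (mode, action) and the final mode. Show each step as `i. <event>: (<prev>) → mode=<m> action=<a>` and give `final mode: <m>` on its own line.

final mode: M_HALT

1. obstacle: (M_FOLLOW) → mode=M_HOME action=A_GO
2. target_seen: (M_HOME) → mode=M_PICK action=A_LIGHT
3. target_seen: (M_PICK) → mode=M_DROP action=A_TURN
4. obstacle: (M_DROP) → mode=M_HALT action=A_GRAB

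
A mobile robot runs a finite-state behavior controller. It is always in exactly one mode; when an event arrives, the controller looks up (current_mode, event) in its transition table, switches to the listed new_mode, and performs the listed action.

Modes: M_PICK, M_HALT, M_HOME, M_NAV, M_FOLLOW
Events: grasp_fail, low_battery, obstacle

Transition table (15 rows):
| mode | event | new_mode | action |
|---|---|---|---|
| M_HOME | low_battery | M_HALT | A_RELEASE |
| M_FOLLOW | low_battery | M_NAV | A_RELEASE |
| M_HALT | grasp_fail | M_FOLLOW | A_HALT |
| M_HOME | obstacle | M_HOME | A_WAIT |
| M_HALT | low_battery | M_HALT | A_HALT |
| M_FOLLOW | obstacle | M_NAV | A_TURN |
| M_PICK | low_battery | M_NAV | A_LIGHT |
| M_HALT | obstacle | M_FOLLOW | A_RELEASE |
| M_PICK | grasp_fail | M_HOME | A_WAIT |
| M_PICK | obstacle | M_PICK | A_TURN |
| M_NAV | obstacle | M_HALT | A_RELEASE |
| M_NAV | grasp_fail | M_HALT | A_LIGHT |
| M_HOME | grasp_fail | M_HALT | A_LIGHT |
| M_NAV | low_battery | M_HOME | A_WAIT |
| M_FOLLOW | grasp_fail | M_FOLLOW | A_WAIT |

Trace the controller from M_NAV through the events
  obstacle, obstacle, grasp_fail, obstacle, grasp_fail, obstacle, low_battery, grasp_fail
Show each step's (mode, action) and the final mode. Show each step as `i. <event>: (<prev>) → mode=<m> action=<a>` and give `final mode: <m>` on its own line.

final mode: M_HALT

1. obstacle: (M_NAV) → mode=M_HALT action=A_RELEASE
2. obstacle: (M_HALT) → mode=M_FOLLOW action=A_RELEASE
3. grasp_fail: (M_FOLLOW) → mode=M_FOLLOW action=A_WAIT
4. obstacle: (M_FOLLOW) → mode=M_NAV action=A_TURN
5. grasp_fail: (M_NAV) → mode=M_HALT action=A_LIGHT
6. obstacle: (M_HALT) → mode=M_FOLLOW action=A_RELEASE
7. low_battery: (M_FOLLOW) → mode=M_NAV action=A_RELEASE
8. grasp_fail: (M_NAV) → mode=M_HALT action=A_LIGHT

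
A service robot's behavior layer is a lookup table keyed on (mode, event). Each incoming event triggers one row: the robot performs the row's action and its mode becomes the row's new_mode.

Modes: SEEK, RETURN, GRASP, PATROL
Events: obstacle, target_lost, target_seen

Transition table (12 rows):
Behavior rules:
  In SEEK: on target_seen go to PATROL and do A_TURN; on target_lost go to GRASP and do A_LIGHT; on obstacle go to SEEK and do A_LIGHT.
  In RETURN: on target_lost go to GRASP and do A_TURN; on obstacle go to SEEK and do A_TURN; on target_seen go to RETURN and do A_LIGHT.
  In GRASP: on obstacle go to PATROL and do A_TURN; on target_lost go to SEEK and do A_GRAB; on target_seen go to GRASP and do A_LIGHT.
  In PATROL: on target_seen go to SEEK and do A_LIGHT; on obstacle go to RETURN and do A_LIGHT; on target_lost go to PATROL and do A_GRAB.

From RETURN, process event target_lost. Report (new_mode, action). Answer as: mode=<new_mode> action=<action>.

mode=GRASP action=A_TURN

current mode = RETURN; filter table to that mode:
  (RETURN, target_lost) → (GRASP, A_TURN)  ← event matches
  (RETURN, obstacle) → (SEEK, A_TURN)
  (RETURN, target_seen) → (RETURN, A_LIGHT)
event = target_lost selects (GRASP, A_TURN)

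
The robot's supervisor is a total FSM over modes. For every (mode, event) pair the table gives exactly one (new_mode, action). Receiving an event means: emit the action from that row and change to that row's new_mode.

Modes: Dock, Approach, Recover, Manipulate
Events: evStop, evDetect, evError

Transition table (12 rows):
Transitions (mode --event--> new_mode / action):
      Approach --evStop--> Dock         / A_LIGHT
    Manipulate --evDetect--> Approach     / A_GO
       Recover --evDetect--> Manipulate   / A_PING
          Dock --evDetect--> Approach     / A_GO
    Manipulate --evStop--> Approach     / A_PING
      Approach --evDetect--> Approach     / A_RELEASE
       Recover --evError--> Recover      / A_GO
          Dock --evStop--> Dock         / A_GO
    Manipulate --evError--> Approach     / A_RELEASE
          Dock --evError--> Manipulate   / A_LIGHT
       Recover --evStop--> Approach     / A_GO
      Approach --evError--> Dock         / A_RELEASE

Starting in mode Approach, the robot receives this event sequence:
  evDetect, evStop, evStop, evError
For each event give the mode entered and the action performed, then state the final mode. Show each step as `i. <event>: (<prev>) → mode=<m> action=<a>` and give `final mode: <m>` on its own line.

1. evDetect: (Approach) → mode=Approach action=A_RELEASE
2. evStop: (Approach) → mode=Dock action=A_LIGHT
3. evStop: (Dock) → mode=Dock action=A_GO
4. evError: (Dock) → mode=Manipulate action=A_LIGHT

final mode: Manipulate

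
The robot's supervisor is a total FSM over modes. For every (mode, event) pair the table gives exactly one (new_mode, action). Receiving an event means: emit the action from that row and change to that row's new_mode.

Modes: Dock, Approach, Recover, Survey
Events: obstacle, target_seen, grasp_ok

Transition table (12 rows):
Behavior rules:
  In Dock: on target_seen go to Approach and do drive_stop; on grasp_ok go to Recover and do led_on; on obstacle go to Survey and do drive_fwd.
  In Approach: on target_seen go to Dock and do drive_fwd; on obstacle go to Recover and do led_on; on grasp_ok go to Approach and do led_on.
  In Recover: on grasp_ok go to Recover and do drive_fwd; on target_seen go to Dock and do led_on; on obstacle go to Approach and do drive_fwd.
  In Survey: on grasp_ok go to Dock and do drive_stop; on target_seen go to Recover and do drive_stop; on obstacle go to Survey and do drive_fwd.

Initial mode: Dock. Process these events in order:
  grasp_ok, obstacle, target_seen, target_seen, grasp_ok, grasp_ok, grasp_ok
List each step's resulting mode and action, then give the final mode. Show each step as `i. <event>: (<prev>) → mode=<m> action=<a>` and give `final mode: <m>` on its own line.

1. grasp_ok: (Dock) → mode=Recover action=led_on
2. obstacle: (Recover) → mode=Approach action=drive_fwd
3. target_seen: (Approach) → mode=Dock action=drive_fwd
4. target_seen: (Dock) → mode=Approach action=drive_stop
5. grasp_ok: (Approach) → mode=Approach action=led_on
6. grasp_ok: (Approach) → mode=Approach action=led_on
7. grasp_ok: (Approach) → mode=Approach action=led_on

final mode: Approach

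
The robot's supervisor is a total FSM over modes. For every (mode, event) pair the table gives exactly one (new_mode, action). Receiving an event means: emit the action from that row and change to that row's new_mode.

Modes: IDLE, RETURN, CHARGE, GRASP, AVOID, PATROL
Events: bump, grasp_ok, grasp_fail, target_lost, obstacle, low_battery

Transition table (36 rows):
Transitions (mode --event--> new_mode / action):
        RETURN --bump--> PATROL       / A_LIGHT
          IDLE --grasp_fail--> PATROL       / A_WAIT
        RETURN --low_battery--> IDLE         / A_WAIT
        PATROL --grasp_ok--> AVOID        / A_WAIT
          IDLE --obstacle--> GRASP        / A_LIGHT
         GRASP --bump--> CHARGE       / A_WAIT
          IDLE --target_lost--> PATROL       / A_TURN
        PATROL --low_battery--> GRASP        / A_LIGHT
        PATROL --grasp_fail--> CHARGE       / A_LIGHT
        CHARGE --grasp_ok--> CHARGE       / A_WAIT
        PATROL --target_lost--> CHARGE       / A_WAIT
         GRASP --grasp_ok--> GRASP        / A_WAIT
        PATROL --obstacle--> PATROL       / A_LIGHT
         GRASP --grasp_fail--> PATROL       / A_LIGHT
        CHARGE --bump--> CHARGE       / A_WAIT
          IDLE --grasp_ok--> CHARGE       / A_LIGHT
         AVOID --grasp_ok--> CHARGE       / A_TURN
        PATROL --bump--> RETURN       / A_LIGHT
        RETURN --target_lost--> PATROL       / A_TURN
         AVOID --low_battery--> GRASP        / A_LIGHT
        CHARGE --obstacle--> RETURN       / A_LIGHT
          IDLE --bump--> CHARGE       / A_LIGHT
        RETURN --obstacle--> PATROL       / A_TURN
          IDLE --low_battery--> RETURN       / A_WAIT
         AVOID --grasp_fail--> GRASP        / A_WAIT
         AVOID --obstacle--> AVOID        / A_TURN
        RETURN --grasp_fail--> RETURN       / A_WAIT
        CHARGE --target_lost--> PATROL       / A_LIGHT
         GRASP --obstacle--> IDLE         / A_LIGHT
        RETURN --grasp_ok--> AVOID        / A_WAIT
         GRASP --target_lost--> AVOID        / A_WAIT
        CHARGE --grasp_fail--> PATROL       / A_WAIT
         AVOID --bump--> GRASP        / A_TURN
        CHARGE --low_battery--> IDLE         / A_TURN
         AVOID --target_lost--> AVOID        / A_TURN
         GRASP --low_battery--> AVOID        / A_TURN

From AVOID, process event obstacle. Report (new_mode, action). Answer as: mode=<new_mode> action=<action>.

current mode = AVOID; filter table to that mode:
  (AVOID, grasp_ok) → (CHARGE, A_TURN)
  (AVOID, low_battery) → (GRASP, A_LIGHT)
  (AVOID, grasp_fail) → (GRASP, A_WAIT)
  (AVOID, obstacle) → (AVOID, A_TURN)  ← event matches
  (AVOID, bump) → (GRASP, A_TURN)
  (AVOID, target_lost) → (AVOID, A_TURN)
event = obstacle selects (AVOID, A_TURN)

mode=AVOID action=A_TURN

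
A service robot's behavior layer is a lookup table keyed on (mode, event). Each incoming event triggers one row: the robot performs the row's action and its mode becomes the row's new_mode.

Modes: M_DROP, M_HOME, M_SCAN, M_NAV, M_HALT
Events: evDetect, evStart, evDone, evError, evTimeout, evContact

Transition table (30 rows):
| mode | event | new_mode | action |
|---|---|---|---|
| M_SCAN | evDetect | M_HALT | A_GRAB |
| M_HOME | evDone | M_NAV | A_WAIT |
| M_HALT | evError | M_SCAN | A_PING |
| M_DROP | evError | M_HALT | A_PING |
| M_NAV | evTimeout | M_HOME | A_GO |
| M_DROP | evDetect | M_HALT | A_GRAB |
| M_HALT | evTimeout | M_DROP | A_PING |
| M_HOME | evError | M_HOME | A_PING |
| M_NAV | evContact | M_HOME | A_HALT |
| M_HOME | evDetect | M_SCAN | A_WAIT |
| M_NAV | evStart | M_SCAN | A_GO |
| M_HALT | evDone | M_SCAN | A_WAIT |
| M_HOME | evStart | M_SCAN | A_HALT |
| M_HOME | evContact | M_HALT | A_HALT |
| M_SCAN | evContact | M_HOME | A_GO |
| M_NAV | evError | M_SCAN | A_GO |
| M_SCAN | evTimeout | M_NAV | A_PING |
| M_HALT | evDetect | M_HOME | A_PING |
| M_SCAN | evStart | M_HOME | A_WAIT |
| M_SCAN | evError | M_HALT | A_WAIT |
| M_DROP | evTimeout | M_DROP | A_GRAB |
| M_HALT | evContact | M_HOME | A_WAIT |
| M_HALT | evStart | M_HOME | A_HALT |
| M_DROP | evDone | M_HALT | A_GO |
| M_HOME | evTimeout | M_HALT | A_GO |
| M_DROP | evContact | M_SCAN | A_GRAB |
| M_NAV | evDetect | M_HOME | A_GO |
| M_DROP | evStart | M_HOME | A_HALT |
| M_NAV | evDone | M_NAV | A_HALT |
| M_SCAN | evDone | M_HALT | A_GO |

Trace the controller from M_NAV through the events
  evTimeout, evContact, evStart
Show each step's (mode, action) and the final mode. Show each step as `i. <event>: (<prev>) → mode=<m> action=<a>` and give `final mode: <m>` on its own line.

final mode: M_HOME

1. evTimeout: (M_NAV) → mode=M_HOME action=A_GO
2. evContact: (M_HOME) → mode=M_HALT action=A_HALT
3. evStart: (M_HALT) → mode=M_HOME action=A_HALT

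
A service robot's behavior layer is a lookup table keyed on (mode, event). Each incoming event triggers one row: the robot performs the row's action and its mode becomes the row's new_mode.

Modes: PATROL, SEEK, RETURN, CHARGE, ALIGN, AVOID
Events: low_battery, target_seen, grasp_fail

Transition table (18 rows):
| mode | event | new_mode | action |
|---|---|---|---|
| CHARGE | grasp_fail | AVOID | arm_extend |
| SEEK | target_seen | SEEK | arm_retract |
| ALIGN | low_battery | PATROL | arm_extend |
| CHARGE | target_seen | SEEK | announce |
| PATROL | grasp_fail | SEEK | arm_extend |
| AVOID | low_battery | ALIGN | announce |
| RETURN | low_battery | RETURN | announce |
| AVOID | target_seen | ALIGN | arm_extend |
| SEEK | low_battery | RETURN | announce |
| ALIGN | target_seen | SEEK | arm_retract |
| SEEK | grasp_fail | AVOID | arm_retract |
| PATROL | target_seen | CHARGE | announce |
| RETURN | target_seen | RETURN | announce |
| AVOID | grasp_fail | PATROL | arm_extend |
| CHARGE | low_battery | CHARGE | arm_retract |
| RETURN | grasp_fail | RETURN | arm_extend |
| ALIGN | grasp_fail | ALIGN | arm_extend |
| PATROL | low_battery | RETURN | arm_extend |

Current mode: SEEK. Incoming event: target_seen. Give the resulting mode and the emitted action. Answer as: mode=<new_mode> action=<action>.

current mode = SEEK; filter table to that mode:
  (SEEK, target_seen) → (SEEK, arm_retract)  ← event matches
  (SEEK, low_battery) → (RETURN, announce)
  (SEEK, grasp_fail) → (AVOID, arm_retract)
event = target_seen selects (SEEK, arm_retract)

mode=SEEK action=arm_retract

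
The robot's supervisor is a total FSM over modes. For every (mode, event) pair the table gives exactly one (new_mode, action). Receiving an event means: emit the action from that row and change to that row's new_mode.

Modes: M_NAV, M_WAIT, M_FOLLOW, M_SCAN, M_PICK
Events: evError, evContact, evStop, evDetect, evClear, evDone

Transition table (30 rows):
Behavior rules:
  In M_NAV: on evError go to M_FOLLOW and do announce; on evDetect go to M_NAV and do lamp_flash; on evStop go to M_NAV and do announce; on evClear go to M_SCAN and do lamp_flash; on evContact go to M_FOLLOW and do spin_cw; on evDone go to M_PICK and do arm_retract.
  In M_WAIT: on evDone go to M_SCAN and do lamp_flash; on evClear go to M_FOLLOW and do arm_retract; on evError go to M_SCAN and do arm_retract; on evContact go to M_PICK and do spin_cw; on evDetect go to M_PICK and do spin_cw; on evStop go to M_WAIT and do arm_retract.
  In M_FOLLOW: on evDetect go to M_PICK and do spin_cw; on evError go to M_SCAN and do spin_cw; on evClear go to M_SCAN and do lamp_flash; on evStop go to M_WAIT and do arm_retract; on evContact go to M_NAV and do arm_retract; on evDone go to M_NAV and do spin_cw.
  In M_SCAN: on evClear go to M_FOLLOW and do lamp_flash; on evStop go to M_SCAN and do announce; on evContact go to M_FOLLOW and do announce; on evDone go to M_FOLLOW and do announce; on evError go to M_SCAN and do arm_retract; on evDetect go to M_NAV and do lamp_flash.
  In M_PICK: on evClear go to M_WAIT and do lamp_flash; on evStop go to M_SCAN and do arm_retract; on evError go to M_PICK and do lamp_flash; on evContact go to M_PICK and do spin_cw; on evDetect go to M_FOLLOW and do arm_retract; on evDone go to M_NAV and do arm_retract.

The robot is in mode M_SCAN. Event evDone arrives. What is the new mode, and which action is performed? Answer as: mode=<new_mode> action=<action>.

current mode = M_SCAN; filter table to that mode:
  (M_SCAN, evClear) → (M_FOLLOW, lamp_flash)
  (M_SCAN, evStop) → (M_SCAN, announce)
  (M_SCAN, evContact) → (M_FOLLOW, announce)
  (M_SCAN, evDone) → (M_FOLLOW, announce)  ← event matches
  (M_SCAN, evError) → (M_SCAN, arm_retract)
  (M_SCAN, evDetect) → (M_NAV, lamp_flash)
event = evDone selects (M_FOLLOW, announce)

mode=M_FOLLOW action=announce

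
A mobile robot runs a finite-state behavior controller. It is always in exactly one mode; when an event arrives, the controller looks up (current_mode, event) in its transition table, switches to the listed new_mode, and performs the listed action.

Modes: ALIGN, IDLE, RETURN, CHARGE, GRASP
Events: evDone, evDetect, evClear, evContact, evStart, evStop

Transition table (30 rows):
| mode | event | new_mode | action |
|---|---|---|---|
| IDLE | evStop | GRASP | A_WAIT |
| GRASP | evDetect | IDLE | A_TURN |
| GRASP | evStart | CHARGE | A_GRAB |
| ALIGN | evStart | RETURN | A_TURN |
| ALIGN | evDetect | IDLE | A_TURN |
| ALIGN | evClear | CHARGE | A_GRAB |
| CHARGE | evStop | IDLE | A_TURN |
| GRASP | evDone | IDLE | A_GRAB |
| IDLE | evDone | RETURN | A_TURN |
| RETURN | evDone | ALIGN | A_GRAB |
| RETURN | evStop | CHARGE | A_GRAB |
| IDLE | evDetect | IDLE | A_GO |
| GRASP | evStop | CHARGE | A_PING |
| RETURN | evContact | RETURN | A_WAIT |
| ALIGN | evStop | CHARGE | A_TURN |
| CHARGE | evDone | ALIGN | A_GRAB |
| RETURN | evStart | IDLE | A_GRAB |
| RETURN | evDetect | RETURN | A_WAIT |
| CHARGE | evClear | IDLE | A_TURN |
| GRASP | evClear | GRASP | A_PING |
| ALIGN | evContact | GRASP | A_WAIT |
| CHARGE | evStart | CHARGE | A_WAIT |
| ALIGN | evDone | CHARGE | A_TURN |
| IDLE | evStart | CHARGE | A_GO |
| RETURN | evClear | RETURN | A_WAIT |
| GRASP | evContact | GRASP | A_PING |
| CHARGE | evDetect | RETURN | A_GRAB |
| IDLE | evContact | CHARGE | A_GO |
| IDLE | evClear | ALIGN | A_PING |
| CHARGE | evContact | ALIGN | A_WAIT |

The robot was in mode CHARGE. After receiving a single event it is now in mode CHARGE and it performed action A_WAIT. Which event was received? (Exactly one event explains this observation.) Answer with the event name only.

try evDone: (CHARGE, evDone) → (ALIGN, A_GRAB)
try evDetect: (CHARGE, evDetect) → (RETURN, A_GRAB)
try evClear: (CHARGE, evClear) → (IDLE, A_TURN)
try evContact: (CHARGE, evContact) → (ALIGN, A_WAIT)
try evStart: (CHARGE, evStart) → (CHARGE, A_WAIT)  ← matches
try evStop: (CHARGE, evStop) → (IDLE, A_TURN)

evStart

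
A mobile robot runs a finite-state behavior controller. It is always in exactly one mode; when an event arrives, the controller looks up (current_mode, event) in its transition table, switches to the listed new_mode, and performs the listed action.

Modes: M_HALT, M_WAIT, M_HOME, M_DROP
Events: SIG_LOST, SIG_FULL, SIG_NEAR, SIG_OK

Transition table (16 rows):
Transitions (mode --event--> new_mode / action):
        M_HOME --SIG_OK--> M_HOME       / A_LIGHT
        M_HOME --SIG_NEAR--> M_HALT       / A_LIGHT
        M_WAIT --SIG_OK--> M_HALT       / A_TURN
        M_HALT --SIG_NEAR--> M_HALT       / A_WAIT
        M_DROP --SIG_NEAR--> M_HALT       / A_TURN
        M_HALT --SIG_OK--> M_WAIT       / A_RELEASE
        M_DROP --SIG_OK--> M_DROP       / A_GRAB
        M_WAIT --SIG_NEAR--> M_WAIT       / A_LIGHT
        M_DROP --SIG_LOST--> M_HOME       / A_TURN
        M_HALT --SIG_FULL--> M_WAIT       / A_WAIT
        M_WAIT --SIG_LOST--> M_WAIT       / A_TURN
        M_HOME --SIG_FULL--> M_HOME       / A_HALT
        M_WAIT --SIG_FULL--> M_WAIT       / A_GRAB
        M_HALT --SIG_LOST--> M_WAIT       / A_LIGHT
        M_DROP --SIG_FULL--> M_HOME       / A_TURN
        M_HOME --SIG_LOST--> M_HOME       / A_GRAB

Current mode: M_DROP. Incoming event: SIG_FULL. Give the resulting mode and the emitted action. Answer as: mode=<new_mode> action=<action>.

mode=M_HOME action=A_TURN

current mode = M_DROP; filter table to that mode:
  (M_DROP, SIG_NEAR) → (M_HALT, A_TURN)
  (M_DROP, SIG_OK) → (M_DROP, A_GRAB)
  (M_DROP, SIG_LOST) → (M_HOME, A_TURN)
  (M_DROP, SIG_FULL) → (M_HOME, A_TURN)  ← event matches
event = SIG_FULL selects (M_HOME, A_TURN)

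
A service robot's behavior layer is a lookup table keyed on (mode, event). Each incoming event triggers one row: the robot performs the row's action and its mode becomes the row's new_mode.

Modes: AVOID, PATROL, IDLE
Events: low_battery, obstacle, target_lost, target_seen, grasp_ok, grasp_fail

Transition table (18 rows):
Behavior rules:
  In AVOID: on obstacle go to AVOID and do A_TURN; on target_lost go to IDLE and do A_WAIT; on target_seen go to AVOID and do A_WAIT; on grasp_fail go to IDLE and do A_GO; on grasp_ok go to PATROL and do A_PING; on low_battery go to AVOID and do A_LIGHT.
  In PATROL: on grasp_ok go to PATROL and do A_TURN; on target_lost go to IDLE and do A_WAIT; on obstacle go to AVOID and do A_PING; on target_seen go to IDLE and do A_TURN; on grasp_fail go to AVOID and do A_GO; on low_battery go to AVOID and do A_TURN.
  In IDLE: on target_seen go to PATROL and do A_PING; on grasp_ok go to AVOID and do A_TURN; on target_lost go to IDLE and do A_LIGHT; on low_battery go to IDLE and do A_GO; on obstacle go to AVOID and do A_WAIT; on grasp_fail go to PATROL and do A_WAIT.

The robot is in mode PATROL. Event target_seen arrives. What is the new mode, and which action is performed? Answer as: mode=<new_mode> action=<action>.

current mode = PATROL; filter table to that mode:
  (PATROL, grasp_ok) → (PATROL, A_TURN)
  (PATROL, target_lost) → (IDLE, A_WAIT)
  (PATROL, obstacle) → (AVOID, A_PING)
  (PATROL, target_seen) → (IDLE, A_TURN)  ← event matches
  (PATROL, grasp_fail) → (AVOID, A_GO)
  (PATROL, low_battery) → (AVOID, A_TURN)
event = target_seen selects (IDLE, A_TURN)

mode=IDLE action=A_TURN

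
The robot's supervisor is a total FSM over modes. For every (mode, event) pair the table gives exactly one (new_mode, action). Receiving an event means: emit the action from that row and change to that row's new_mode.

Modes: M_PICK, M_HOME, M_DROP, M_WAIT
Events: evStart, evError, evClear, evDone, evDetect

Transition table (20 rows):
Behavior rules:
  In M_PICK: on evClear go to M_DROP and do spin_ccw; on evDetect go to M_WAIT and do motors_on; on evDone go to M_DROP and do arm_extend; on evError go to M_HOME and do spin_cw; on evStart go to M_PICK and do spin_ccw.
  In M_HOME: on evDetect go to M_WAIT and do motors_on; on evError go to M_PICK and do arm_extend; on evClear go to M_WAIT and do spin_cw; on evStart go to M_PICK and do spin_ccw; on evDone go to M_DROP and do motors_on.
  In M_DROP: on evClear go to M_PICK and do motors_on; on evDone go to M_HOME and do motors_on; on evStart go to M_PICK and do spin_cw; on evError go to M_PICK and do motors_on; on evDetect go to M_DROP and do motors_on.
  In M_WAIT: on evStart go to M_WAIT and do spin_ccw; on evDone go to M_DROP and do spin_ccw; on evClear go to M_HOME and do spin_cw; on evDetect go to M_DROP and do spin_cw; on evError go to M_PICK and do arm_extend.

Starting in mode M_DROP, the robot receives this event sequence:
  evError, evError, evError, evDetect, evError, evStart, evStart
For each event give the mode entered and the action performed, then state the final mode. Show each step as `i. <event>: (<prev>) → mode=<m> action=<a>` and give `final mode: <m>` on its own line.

final mode: M_PICK

1. evError: (M_DROP) → mode=M_PICK action=motors_on
2. evError: (M_PICK) → mode=M_HOME action=spin_cw
3. evError: (M_HOME) → mode=M_PICK action=arm_extend
4. evDetect: (M_PICK) → mode=M_WAIT action=motors_on
5. evError: (M_WAIT) → mode=M_PICK action=arm_extend
6. evStart: (M_PICK) → mode=M_PICK action=spin_ccw
7. evStart: (M_PICK) → mode=M_PICK action=spin_ccw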